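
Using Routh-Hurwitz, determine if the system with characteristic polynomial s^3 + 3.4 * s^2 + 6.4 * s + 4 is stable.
Routh array:
s^3: [1, 6.4]; s^2: [3.4, 4]; s^1: [5.22353]; s^0: [4]
First column: [1, 3.4, 5.22353, 4]. Sign changes = 0.
Yes, stable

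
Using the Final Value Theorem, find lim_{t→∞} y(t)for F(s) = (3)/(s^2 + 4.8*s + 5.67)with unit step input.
FVT: lim_{t→∞} y(t) = lim_{s→0} s*Y(s) where Y(s) = F(s)/s.
= lim_{s→0} F(s) = F(0) = num(0)/den(0) = 3/5.67 = 0.5291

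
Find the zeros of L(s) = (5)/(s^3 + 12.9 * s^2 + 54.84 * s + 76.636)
Numerator is a nonzero constant (5) → Zeros: none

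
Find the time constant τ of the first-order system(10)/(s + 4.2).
First-order system: τ = -1/pole. Pole = -4.2. τ = -1/(-4.2) = 0.2381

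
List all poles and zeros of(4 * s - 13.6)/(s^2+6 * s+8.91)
Set denominator = 0: s^2 + 6*s + 8.91 = (s + 3.3)(s + 2.7) = 0 → Poles: -2.7, -3.3
Set numerator = 0: 4*s - 13.6 = 0 → Zeros: 3.4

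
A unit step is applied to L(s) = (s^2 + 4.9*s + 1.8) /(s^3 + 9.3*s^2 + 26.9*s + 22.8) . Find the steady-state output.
FVT: lim_{t→∞} y(t) = lim_{s→0} s*Y(s) where Y(s) = L(s)/s.
= lim_{s→0} L(s) = L(0) = num(0)/den(0) = 1.8/22.8 = 0.07895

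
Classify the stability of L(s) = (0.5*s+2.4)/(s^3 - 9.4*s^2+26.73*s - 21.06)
Denominator: s^3 - 9.4*s^2 + 26.73*s - 21.06 = (s - 3.6)(s - 1.3)(s - 4.5). Poles: 1.3, 3.6, 4.5. Unstable (3 pole(s) in RHP)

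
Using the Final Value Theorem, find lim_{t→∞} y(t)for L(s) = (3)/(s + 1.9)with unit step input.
FVT: lim_{t→∞} y(t) = lim_{s→0} s*Y(s) where Y(s) = L(s)/s.
= lim_{s→0} L(s) = L(0) = num(0)/den(0) = 3/1.9 = 1.579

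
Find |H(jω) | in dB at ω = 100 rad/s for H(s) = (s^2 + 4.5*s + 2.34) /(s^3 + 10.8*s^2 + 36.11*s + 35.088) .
Substitute s = j*100: H(j100) = 0.000628227 - 0.00996582j.
|H(j100)| = sqrt(Re² + Im²) = 0.009986.
20*log₁₀(0.009986) = -40.01 dB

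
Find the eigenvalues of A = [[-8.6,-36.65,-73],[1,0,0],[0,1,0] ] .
Eigenvalues solve det(λI - A) = 0.
Characteristic polynomial: λ^3 + 8.6*λ^2 + 36.65*λ + 73 = 0.
Factor: (λ + 4)(λ^2 + 4.6*λ + 18.25) = 0.
Roots: -2.3 + 3.6j, -2.3 - 3.6j, -4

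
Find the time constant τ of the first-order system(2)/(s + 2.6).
First-order system: τ = -1/pole. Pole = -2.6. τ = -1/(-2.6) = 0.3846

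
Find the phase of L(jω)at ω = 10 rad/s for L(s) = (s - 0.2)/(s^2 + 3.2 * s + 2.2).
Substitute s = j*10: L(j10) = 0.0320677 - 0.091757j.
∠L(j10) = atan2(Im, Re) = atan2(-0.091757, 0.0320677) = -70.74°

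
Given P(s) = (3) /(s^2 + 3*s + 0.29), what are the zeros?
Numerator is a nonzero constant (3) → Zeros: none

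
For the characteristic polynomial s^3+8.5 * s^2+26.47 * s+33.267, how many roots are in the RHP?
s^3 + 8.5*s^2 + 26.47*s + 33.267 = (s + 3.9)(s^2 + 4.6*s + 8.53). Poles: -2.3 + 1.8j, -2.3 - 1.8j, -3.9. RHP poles (Re>0): 0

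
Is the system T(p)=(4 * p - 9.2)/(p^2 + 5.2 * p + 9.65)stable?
Denominator: p^2 + 5.2*p + 9.65. Poles: -2.6 + 1.7j, -2.6 - 1.7j. All Re(p)<0: Yes (stable)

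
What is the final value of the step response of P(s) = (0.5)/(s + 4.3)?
FVT: lim_{t→∞} y(t) = lim_{s→0} s*Y(s) where Y(s) = P(s)/s.
= lim_{s→0} P(s) = P(0) = num(0)/den(0) = 0.5/4.3 = 0.1163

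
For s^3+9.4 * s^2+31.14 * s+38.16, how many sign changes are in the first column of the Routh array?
Routh array:
s^3: [1, 31.14]; s^2: [9.4, 38.16]; s^1: [27.0804]; s^0: [38.16]
First column: [1, 9.4, 27.0804, 38.16]. Sign changes = 0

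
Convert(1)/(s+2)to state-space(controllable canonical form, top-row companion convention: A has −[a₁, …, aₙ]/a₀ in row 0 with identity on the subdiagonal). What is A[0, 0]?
Reachable canonical form for den = s + 2: top row of A = -[a₁,a₂,...,aₙ]/a₀, ones on the subdiagonal, zeros elsewhere.
A = [[-2]].
A[0,0] = -2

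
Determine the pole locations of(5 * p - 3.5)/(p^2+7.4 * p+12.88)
Set denominator = 0: p^2 + 7.4*p + 12.88 = (p + 4.6)(p + 2.8) = 0 → Poles: -2.8, -4.6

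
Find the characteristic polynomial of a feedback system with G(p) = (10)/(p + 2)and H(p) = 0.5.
Characteristic poly = G_den * H_den + G_num * H_num = (p + 2) + (5) = p + 7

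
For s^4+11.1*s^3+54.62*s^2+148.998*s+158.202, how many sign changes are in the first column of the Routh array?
Routh array:
s^4: [1, 54.62, 158.202]; s^3: [11.1, 148.998]; s^2: [41.1968, 158.202]; s^1: [106.372]; s^0: [158.202]
First column: [1, 11.1, 41.1968, 106.372, 158.202]. Sign changes = 0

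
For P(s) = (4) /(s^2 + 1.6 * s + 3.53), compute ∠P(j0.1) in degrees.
Substitute s = j*0.1: P(j0.1) = 1.13402 - 0.0515464j.
∠P(j0.1) = atan2(Im, Re) = atan2(-0.0515464, 1.13402) = -2.60°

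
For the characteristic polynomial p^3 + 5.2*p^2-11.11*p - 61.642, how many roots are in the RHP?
p^3 + 5.2*p^2 - 11.11*p - 61.642 = (p - 3.4)(p + 4.9)(p + 3.7). Poles: -3.7, -4.9, 3.4. RHP poles (Re>0): 1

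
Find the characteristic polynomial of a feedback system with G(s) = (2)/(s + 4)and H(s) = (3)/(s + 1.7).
Characteristic poly = G_den * H_den + G_num * H_num = (s^2 + 5.7*s + 6.8) + (6) = s^2 + 5.7*s + 12.8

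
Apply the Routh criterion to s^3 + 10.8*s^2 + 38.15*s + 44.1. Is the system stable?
Routh array:
s^3: [1, 38.15]; s^2: [10.8, 44.1]; s^1: [34.0667]; s^0: [44.1]
First column: [1, 10.8, 34.0667, 44.1]. Sign changes = 0.
Yes, stable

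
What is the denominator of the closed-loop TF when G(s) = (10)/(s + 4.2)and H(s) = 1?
Characteristic poly = G_den * H_den + G_num * H_num = (s + 4.2) + (10) = s + 14.2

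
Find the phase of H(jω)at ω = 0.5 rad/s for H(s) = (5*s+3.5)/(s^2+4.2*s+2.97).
Substitute s = j*0.5: H(j0.5) = 1.2508 - 0.046577j.
∠H(j0.5) = atan2(Im, Re) = atan2(-0.046577, 1.2508) = -2.13°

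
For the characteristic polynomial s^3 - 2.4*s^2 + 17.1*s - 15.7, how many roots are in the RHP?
s^3 - 2.4*s^2 + 17.1*s - 15.7 = (s - 1)(s^2 - 1.4*s + 15.7). Poles: 0.7 + 3.9j, 0.7 - 3.9j, 1. RHP poles (Re>0): 3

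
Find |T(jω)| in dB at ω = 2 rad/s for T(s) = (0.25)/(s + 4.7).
Substitute s = j*2: T(j2) = 0.0450364 - 0.0191644j.
|T(j2)| = sqrt(Re² + Im²) = 0.04894.
20*log₁₀(0.04894) = -26.21 dB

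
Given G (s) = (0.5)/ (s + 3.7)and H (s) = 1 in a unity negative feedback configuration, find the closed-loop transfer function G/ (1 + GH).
Closed-loop T = G/(1+GH).
Numerator: G_num * H_den = 0.5.
Denominator: G_den * H_den + G_num * H_num = (s + 3.7) + (0.5) = s + 4.2.
T(s) = (0.5)/(s + 4.2)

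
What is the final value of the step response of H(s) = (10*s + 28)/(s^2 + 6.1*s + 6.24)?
FVT: lim_{t→∞} y(t) = lim_{s→0} s*Y(s) where Y(s) = H(s)/s.
= lim_{s→0} H(s) = H(0) = num(0)/den(0) = 28/6.24 = 4.487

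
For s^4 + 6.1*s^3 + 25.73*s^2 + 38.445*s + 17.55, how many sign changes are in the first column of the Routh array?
Routh array:
s^4: [1, 25.73, 17.55]; s^3: [6.1, 38.445]; s^2: [19.4275, 17.55]; s^1: [32.9345]; s^0: [17.55]
First column: [1, 6.1, 19.4275, 32.9345, 17.55]. Sign changes = 0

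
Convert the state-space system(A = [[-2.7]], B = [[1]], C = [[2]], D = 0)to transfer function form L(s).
L(s) = C(sI - A)⁻¹B + D.
Characteristic polynomial det(sI - A) = s + 2.7.
Numerator from C·adj(sI-A)·B + D·det(sI-A) = 2.
L(s) = (2)/(s + 2.7)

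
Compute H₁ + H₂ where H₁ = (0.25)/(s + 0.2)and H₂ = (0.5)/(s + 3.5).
Parallel: H = H₁ + H₂ = (n₁·d₂ + n₂·d₁)/(d₁·d₂).
n₁·d₂ = 0.25*s + 0.875. n₂·d₁ = 0.5*s + 0.1. Sum = 0.75*s + 0.975. d₁·d₂ = s^2 + 3.7*s + 0.7.
H(s) = (0.75*s + 0.975)/(s^2 + 3.7*s + 0.7)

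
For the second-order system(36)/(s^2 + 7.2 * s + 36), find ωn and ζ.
Standard form: ωn²/(s²+2ζωn·s+ωn²).
const=36=ωn² → ωn=6, s coeff=7.2=2ζωn → ζ=0.6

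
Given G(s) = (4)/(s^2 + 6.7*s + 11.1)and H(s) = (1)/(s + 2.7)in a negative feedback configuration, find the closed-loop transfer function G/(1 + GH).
Closed-loop T = G/(1+GH).
Numerator: G_num * H_den = 4*s + 10.8.
Denominator: G_den * H_den + G_num * H_num = (s^3 + 9.4*s^2 + 29.19*s + 29.97) + (4) = s^3 + 9.4*s^2 + 29.19*s + 33.97.
T(s) = (4*s + 10.8)/(s^3 + 9.4*s^2 + 29.19*s + 33.97)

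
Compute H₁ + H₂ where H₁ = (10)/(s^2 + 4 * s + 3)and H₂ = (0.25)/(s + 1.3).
Parallel: H = H₁ + H₂ = (n₁·d₂ + n₂·d₁)/(d₁·d₂).
n₁·d₂ = 10*s + 13. n₂·d₁ = 0.25*s^2 + s + 0.75. Sum = 0.25*s^2 + 11*s + 13.75. d₁·d₂ = s^3 + 5.3*s^2 + 8.2*s + 3.9.
H(s) = (0.25*s^2 + 11*s + 13.75)/(s^3 + 5.3*s^2 + 8.2*s + 3.9)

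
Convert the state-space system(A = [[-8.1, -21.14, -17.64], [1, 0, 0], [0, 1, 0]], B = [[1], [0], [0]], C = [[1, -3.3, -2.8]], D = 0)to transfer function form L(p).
L(p) = C(pI - A)⁻¹B + D.
Characteristic polynomial det(pI - A) = p^3 + 8.1*p^2 + 21.14*p + 17.64.
Numerator from C·adj(pI-A)·B + D·det(pI-A) = p^2 - 3.3*p - 2.8.
L(p) = (p^2 - 3.3*p - 2.8)/(p^3 + 8.1*p^2 + 21.14*p + 17.64)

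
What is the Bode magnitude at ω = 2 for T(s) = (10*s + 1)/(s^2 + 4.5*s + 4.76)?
Substitute s = j*2: T(j2) = 2.2158 + 0.0760013j.
|T(j2)| = sqrt(Re² + Im²) = 2.217.
20*log₁₀(2.217) = 6.92 dB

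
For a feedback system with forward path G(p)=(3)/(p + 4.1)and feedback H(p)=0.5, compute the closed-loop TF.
Closed-loop T = G/(1+GH).
Numerator: G_num * H_den = 3.
Denominator: G_den * H_den + G_num * H_num = (p + 4.1) + (1.5) = p + 5.6.
T(p) = (3)/(p + 5.6)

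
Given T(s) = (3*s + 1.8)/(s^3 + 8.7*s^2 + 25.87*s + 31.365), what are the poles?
Set denominator = 0: s^3 + 8.7*s^2 + 25.87*s + 31.365 = (s + 4.5)(s^2 + 4.2*s + 6.97) = 0 → Poles: -2.1 + 1.6j, -2.1 - 1.6j, -4.5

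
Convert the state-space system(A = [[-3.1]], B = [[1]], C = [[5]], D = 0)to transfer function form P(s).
P(s) = C(sI - A)⁻¹B + D.
Characteristic polynomial det(sI - A) = s + 3.1.
Numerator from C·adj(sI-A)·B + D·det(sI-A) = 5.
P(s) = (5)/(s + 3.1)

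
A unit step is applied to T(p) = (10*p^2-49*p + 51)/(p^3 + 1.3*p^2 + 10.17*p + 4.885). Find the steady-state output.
FVT: lim_{t→∞} y(t) = lim_{p→0} p*Y(p) where Y(p) = T(p)/p.
= lim_{p→0} T(p) = T(0) = num(0)/den(0) = 51/4.885 = 10.44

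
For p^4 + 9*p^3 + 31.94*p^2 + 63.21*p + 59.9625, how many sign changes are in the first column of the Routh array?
Routh array:
p^4: [1, 31.94, 59.9625]; p^3: [9, 63.21]; p^2: [24.9167, 59.9625]; p^1: [41.5513]; p^0: [59.9625]
First column: [1, 9, 24.9167, 41.5513, 59.9625]. Sign changes = 0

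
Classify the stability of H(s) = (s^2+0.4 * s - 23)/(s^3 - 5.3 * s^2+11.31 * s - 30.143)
Denominator: s^3 - 5.3*s^2 + 11.31*s - 30.143 = (s - 4.3)(s^2 - s + 7.01). Poles: 0.5 + 2.6j, 0.5 - 2.6j, 4.3. Unstable (3 pole(s) in RHP)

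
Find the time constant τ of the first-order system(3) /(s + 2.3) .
First-order system: τ = -1/pole. Pole = -2.3. τ = -1/(-2.3) = 0.4348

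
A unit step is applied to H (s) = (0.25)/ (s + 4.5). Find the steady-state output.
FVT: lim_{t→∞} y(t) = lim_{s→0} s*Y(s) where Y(s) = H(s)/s.
= lim_{s→0} H(s) = H(0) = num(0)/den(0) = 0.25/4.5 = 0.05556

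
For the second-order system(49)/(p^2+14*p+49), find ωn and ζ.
Standard form: ωn²/(p²+2ζωn·p+ωn²).
const=49=ωn² → ωn=7, p coeff=14=2ζωn → ζ=1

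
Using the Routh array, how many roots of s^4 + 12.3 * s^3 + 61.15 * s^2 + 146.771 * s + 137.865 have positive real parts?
Routh array:
s^4: [1, 61.15, 137.865]; s^3: [12.3, 146.771]; s^2: [49.2174, 137.865]; s^1: [112.317]; s^0: [137.865]
First column: [1, 12.3, 49.2174, 112.317, 137.865]. Sign changes = RHP roots = 0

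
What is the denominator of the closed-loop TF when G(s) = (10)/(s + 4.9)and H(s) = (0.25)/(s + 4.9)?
Characteristic poly = G_den * H_den + G_num * H_num = (s^2 + 9.8*s + 24.01) + (2.5) = s^2 + 9.8*s + 26.51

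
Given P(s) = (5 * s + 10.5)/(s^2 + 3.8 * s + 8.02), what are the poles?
Set denominator = 0: s^2 + 3.8*s + 8.02 = 0 → Poles: -1.9 + 2.1j, -1.9 - 2.1j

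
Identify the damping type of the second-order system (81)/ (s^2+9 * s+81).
Standard form: ωn²/(s²+2ζωn·s+ωn²) gives ωn=9, ζ=0.5.
Underdamped (ζ = 0.5 < 1)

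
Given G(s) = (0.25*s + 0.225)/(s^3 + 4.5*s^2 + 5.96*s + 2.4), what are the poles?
Set denominator = 0: s^3 + 4.5*s^2 + 5.96*s + 2.4 = (s + 2.5)(s + 0.8)(s + 1.2) = 0 → Poles: -0.8, -1.2, -2.5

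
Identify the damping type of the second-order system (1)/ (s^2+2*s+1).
Standard form: ωn²/(s²+2ζωn·s+ωn²) gives ωn=1, ζ=1.
Critically damped (ζ = 1)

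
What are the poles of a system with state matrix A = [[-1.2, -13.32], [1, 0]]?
Eigenvalues solve det(λI - A) = 0.
Characteristic polynomial: λ^2 + 1.2*λ + 13.32 = 0.
Roots: -0.6 + 3.6j, -0.6 - 3.6j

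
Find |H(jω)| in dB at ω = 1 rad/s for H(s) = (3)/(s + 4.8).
Substitute s = j*1: H(j1) = 0.599002 - 0.124792j.
|H(j1)| = sqrt(Re² + Im²) = 0.6119.
20*log₁₀(0.6119) = -4.27 dB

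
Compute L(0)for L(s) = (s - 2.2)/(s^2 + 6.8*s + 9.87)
DC gain = L(0) = num(0)/den(0) = -2.2/9.87 = -0.2229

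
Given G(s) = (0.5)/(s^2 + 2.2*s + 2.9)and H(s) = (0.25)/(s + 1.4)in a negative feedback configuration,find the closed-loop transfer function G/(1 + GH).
Closed-loop T = G/(1+GH).
Numerator: G_num * H_den = 0.5*s + 0.7.
Denominator: G_den * H_den + G_num * H_num = (s^3 + 3.6*s^2 + 5.98*s + 4.06) + (0.125) = s^3 + 3.6*s^2 + 5.98*s + 4.185.
T(s) = (0.5*s + 0.7)/(s^3 + 3.6*s^2 + 5.98*s + 4.185)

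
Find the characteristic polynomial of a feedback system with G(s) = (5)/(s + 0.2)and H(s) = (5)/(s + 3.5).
Characteristic poly = G_den * H_den + G_num * H_num = (s^2 + 3.7*s + 0.7) + (25) = s^2 + 3.7*s + 25.7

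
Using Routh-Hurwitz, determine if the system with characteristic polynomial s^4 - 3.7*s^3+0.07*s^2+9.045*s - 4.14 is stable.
Routh array:
s^4: [1, 0.07, -4.14]; s^3: [-3.7, 9.045]; s^2: [2.51459, -4.14]; s^1: [2.95336]; s^0: [-4.14]
First column: [1, -3.7, 2.51459, 2.95336, -4.14]. Sign changes = 3.
No, unstable (3 RHP root(s))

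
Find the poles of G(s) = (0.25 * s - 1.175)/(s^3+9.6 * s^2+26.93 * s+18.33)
Set denominator = 0: s^3 + 9.6*s^2 + 26.93*s + 18.33 = (s + 3.9)(s + 1)(s + 4.7) = 0 → Poles: -1, -3.9, -4.7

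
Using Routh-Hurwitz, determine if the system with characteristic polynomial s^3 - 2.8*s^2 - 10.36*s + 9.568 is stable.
Routh array:
s^3: [1, -10.36]; s^2: [-2.8, 9.568]; s^1: [-6.94286]; s^0: [9.568]
First column: [1, -2.8, -6.94286, 9.568]. Sign changes = 2.
No, unstable (2 RHP root(s))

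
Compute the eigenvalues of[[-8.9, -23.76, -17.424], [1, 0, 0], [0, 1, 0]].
Eigenvalues solve det(λI - A) = 0.
Characteristic polynomial: λ^3 + 8.9*λ^2 + 23.76*λ + 17.424 = 0.
Factor: (λ + 3.3)(λ + 1.2)(λ + 4.4) = 0.
Roots: -1.2, -3.3, -4.4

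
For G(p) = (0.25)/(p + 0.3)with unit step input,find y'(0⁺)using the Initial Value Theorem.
IVT: y'(0⁺) = lim_{p→∞} p²·Y(p) = lim_{p→∞} p·G(p).
deg(num) = 0, deg(den) = 1, relative degree = 1, so p·G(p) → (leading num)/(leading den) = 0.25/1 = 0.25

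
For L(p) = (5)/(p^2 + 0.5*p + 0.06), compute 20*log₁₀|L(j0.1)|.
Substitute p = j*0.1: L(j0.1) = 50 - 50j.
|L(j0.1)| = sqrt(Re² + Im²) = 70.71.
20*log₁₀(70.71) = 36.99 dB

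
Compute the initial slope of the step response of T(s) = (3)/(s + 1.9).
IVT: y'(0⁺) = lim_{s→∞} s²·Y(s) = lim_{s→∞} s·T(s).
deg(num) = 0, deg(den) = 1, relative degree = 1, so s·T(s) → (leading num)/(leading den) = 3/1 = 3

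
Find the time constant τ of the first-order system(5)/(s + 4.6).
First-order system: τ = -1/pole. Pole = -4.6. τ = -1/(-4.6) = 0.2174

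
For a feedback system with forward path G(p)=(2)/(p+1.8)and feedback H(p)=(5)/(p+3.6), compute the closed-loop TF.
Closed-loop T = G/(1+GH).
Numerator: G_num * H_den = 2*p + 7.2.
Denominator: G_den * H_den + G_num * H_num = (p^2 + 5.4*p + 6.48) + (10) = p^2 + 5.4*p + 16.48.
T(p) = (2*p + 7.2)/(p^2 + 5.4*p + 16.48)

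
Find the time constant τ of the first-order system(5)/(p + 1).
First-order system: τ = -1/pole. Pole = -1. τ = -1/(-1) = 1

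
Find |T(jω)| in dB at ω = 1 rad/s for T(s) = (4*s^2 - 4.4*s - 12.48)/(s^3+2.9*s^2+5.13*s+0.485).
Substitute s = j*1: T(j1) = 0.944868 + 3.43781j.
|T(j1)| = sqrt(Re² + Im²) = 3.565.
20*log₁₀(3.565) = 11.04 dB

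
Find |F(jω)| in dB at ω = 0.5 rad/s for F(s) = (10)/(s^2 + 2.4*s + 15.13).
Substitute s = j*0.5: F(j0.5) = 0.667701 - 0.0538468j.
|F(j0.5)| = sqrt(Re² + Im²) = 0.6699.
20*log₁₀(0.6699) = -3.48 dB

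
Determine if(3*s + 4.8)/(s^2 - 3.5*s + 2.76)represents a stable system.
Denominator: s^2 - 3.5*s + 2.76 = (s - 2.3)(s - 1.2). Poles: 1.2, 2.3. All Re(p)<0: No (unstable)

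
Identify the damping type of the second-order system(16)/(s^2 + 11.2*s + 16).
Standard form: ωn²/(s²+2ζωn·s+ωn²) gives ωn=4, ζ=1.4.
Overdamped (ζ = 1.4 > 1)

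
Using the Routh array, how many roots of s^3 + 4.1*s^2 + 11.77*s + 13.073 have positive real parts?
Routh array:
s^3: [1, 11.77]; s^2: [4.1, 13.073]; s^1: [8.58146]; s^0: [13.073]
First column: [1, 4.1, 8.58146, 13.073]. Sign changes = RHP roots = 0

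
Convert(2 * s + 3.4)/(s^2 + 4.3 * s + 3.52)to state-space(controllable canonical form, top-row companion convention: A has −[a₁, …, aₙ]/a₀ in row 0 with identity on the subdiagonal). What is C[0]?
Reachable canonical form: C = numerator coefficients (right-aligned, zero-padded to length n).
num = 2*s + 3.4, C = [[2, 3.4]].
C[0] = 2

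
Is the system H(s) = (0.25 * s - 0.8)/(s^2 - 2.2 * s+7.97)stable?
Denominator: s^2 - 2.2*s + 7.97. Poles: 1.1 + 2.6j, 1.1 - 2.6j. All Re(p)<0: No (unstable)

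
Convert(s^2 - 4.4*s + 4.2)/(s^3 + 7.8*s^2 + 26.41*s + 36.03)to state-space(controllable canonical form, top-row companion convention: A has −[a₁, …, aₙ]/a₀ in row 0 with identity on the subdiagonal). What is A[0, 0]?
Reachable canonical form for den = s^3 + 7.8*s^2 + 26.41*s + 36.03: top row of A = -[a₁,a₂,...,aₙ]/a₀, ones on the subdiagonal, zeros elsewhere.
A = [[-7.8, -26.41, -36.03], [1, 0, 0], [0, 1, 0]].
A[0,0] = -7.8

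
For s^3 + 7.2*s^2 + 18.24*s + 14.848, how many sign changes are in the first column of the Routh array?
Routh array:
s^3: [1, 18.24]; s^2: [7.2, 14.848]; s^1: [16.1778]; s^0: [14.848]
First column: [1, 7.2, 16.1778, 14.848]. Sign changes = 0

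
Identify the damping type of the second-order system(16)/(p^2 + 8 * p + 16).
Standard form: ωn²/(p²+2ζωn·p+ωn²) gives ωn=4, ζ=1.
Critically damped (ζ = 1)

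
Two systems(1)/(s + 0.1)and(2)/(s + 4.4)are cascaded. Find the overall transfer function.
Series: H = H₁ · H₂ = (n₁·n₂)/(d₁·d₂).
Num: n₁·n₂ = 2. Den: d₁·d₂ = s^2 + 4.5*s + 0.44.
H(s) = (2)/(s^2 + 4.5*s + 0.44)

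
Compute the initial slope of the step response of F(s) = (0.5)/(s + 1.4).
IVT: y'(0⁺) = lim_{s→∞} s²·Y(s) = lim_{s→∞} s·F(s).
deg(num) = 0, deg(den) = 1, relative degree = 1, so s·F(s) → (leading num)/(leading den) = 0.5/1 = 0.5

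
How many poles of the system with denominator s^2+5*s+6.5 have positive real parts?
Poles: -2.5 + 0.5j, -2.5 - 0.5j. RHP poles (Re>0): 0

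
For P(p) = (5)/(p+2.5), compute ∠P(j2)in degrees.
Substitute p = j*2: P(j2) = 1.21951 - 0.97561j.
∠P(j2) = atan2(Im, Re) = atan2(-0.97561, 1.21951) = -38.66°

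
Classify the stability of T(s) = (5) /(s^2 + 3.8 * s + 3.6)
Denominator: s^2 + 3.8*s + 3.6 = (s + 1.8)(s + 2). Poles: -1.8, -2. Stable (all poles in LHP)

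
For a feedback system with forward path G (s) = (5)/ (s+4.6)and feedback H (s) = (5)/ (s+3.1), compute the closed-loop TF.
Closed-loop T = G/(1+GH).
Numerator: G_num * H_den = 5*s + 15.5.
Denominator: G_den * H_den + G_num * H_num = (s^2 + 7.7*s + 14.26) + (25) = s^2 + 7.7*s + 39.26.
T(s) = (5*s + 15.5)/(s^2 + 7.7*s + 39.26)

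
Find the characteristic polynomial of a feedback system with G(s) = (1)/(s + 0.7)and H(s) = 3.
Characteristic poly = G_den * H_den + G_num * H_num = (s + 0.7) + (3) = s + 3.7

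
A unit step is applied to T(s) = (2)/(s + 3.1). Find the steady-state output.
FVT: lim_{t→∞} y(t) = lim_{s→0} s*Y(s) where Y(s) = T(s)/s.
= lim_{s→0} T(s) = T(0) = num(0)/den(0) = 2/3.1 = 0.6452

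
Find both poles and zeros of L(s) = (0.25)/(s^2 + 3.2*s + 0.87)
Set denominator = 0: s^2 + 3.2*s + 0.87 = (s + 0.3)(s + 2.9) = 0 → Poles: -0.3, -2.9
Numerator is a nonzero constant (0.25) → Zeros: none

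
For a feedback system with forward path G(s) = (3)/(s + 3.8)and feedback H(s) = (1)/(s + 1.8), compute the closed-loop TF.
Closed-loop T = G/(1+GH).
Numerator: G_num * H_den = 3*s + 5.4.
Denominator: G_den * H_den + G_num * H_num = (s^2 + 5.6*s + 6.84) + (3) = s^2 + 5.6*s + 9.84.
T(s) = (3*s + 5.4)/(s^2 + 5.6*s + 9.84)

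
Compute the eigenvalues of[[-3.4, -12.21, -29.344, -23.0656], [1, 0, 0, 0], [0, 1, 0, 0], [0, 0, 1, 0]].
Eigenvalues solve det(λI - A) = 0.
Characteristic polynomial: λ^4 + 3.4*λ^3 + 12.21*λ^2 + 29.344*λ + 23.0656 = 0.
Factor: (λ + 1.6)(λ + 1.6)(λ^2 + 0.2*λ + 9.01) = 0.
Roots: -0.1 + 3j, -0.1 - 3j, -1.6, -1.6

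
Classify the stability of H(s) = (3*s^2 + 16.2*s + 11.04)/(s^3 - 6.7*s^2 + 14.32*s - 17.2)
Denominator: s^3 - 6.7*s^2 + 14.32*s - 17.2 = (s - 4.3)(s^2 - 2.4*s + 4). Poles: 1.2 + 1.6j, 1.2 - 1.6j, 4.3. Unstable (3 pole(s) in RHP)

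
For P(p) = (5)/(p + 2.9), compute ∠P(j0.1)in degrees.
Substitute p = j*0.1: P(j0.1) = 1.72209 - 0.0593824j.
∠P(j0.1) = atan2(Im, Re) = atan2(-0.0593824, 1.72209) = -1.97°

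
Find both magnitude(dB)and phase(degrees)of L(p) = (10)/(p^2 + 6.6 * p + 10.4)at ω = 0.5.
Substitute p = j*0.5: L(j0.5) = 0.891035 - 0.289696j.
|L| = 20*log₁₀(sqrt(Re²+Im²)) = -0.57 dB.
∠L = atan2(Im, Re) = -18.01°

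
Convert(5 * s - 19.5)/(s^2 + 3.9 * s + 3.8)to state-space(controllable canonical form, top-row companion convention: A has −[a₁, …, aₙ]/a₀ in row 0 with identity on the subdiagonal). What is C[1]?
Reachable canonical form: C = numerator coefficients (right-aligned, zero-padded to length n).
num = 5*s - 19.5, C = [[5, -19.5]].
C[1] = -19.5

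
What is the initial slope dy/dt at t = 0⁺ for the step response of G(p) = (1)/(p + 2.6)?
IVT: y'(0⁺) = lim_{p→∞} p²·Y(p) = lim_{p→∞} p·G(p).
deg(num) = 0, deg(den) = 1, relative degree = 1, so p·G(p) → (leading num)/(leading den) = 1/1 = 1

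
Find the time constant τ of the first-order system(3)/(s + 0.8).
First-order system: τ = -1/pole. Pole = -0.8. τ = -1/(-0.8) = 1.25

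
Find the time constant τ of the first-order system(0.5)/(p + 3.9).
First-order system: τ = -1/pole. Pole = -3.9. τ = -1/(-3.9) = 0.2564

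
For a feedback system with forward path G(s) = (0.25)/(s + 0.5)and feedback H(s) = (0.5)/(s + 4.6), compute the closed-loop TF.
Closed-loop T = G/(1+GH).
Numerator: G_num * H_den = 0.25*s + 1.15.
Denominator: G_den * H_den + G_num * H_num = (s^2 + 5.1*s + 2.3) + (0.125) = s^2 + 5.1*s + 2.425.
T(s) = (0.25*s + 1.15)/(s^2 + 5.1*s + 2.425)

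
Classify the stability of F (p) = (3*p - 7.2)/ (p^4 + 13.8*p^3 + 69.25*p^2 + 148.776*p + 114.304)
Denominator: p^4 + 13.8*p^3 + 69.25*p^2 + 148.776*p + 114.304 = (p + 4.7)(p + 3.2)(p + 1.9)(p + 4). Poles: -1.9, -3.2, -4, -4.7. Stable (all poles in LHP)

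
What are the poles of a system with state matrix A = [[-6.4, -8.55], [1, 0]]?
Eigenvalues solve det(λI - A) = 0.
Characteristic polynomial: λ^2 + 6.4*λ + 8.55 = 0.
Factor: (λ + 1.9)(λ + 4.5) = 0.
Roots: -1.9, -4.5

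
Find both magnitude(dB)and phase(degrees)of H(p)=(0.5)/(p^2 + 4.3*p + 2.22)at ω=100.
Substitute p = j*100: H(j100) = -4.99188e-05 - 2.14698e-06j.
|H| = 20*log₁₀(sqrt(Re²+Im²)) = -86.03 dB.
∠H = atan2(Im, Re) = -177.54°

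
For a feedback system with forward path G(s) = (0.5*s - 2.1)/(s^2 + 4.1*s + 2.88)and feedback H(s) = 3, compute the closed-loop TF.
Closed-loop T = G/(1+GH).
Numerator: G_num * H_den = 0.5*s - 2.1.
Denominator: G_den * H_den + G_num * H_num = (s^2 + 4.1*s + 2.88) + (1.5*s - 6.3) = s^2 + 5.6*s - 3.42.
T(s) = (0.5*s - 2.1)/(s^2 + 5.6*s - 3.42)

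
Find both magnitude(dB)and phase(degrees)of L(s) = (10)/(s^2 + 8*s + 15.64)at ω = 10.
Substitute s = j*10: L(j10) = -0.0624121 - 0.0591864j.
|L| = 20*log₁₀(sqrt(Re²+Im²)) = -21.31 dB.
∠L = atan2(Im, Re) = -136.52°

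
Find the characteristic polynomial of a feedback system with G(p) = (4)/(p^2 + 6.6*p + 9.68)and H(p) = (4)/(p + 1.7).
Characteristic poly = G_den * H_den + G_num * H_num = (p^3 + 8.3*p^2 + 20.9*p + 16.456) + (16) = p^3 + 8.3*p^2 + 20.9*p + 32.456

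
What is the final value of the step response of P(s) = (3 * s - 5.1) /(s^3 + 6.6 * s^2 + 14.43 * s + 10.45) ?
FVT: lim_{t→∞} y(t) = lim_{s→0} s*Y(s) where Y(s) = P(s)/s.
= lim_{s→0} P(s) = P(0) = num(0)/den(0) = -5.1/10.45 = -0.488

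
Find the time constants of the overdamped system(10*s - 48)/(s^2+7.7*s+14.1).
Overdamped: real poles at -4.7, -3. τ = -1/pole → τ₁ = 0.2128, τ₂ = 0.3333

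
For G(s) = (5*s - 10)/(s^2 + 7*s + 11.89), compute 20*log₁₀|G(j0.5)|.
Substitute s = j*0.5: G(j0.5) = -0.728647 + 0.433871j.
|G(j0.5)| = sqrt(Re² + Im²) = 0.848.
20*log₁₀(0.848) = -1.43 dB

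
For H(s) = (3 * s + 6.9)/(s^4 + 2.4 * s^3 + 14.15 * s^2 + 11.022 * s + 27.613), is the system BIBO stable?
Denominator: s^4 + 2.4*s^3 + 14.15*s^2 + 11.022*s + 27.613 = (s^2 + 0.6*s + 2.65)(s^2 + 1.8*s + 10.42). Poles: -0.3 + 1.6j, -0.3 - 1.6j, -0.9 + 3.1j, -0.9 - 3.1j. All Re(p)<0: Yes (stable)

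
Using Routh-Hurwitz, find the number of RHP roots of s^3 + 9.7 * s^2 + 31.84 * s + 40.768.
Routh array:
s^3: [1, 31.84]; s^2: [9.7, 40.768]; s^1: [27.6371]; s^0: [40.768]
First column: [1, 9.7, 27.6371, 40.768]. Sign changes = RHP roots = 0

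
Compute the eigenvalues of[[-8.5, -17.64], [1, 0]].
Eigenvalues solve det(λI - A) = 0.
Characteristic polynomial: λ^2 + 8.5*λ + 17.64 = 0.
Factor: (λ + 3.6)(λ + 4.9) = 0.
Roots: -3.6, -4.9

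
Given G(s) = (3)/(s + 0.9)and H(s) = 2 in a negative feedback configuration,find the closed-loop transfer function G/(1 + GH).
Closed-loop T = G/(1+GH).
Numerator: G_num * H_den = 3.
Denominator: G_den * H_den + G_num * H_num = (s + 0.9) + (6) = s + 6.9.
T(s) = (3)/(s + 6.9)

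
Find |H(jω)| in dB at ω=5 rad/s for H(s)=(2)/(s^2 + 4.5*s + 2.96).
Substitute s = j*5: H(j5) = -0.044435 - 0.0453624j.
|H(j5)| = sqrt(Re² + Im²) = 0.0635.
20*log₁₀(0.0635) = -23.94 dB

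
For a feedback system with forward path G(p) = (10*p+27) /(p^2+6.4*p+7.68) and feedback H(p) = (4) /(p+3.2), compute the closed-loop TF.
Closed-loop T = G/(1+GH).
Numerator: G_num * H_den = 10*p^2 + 59*p + 86.4.
Denominator: G_den * H_den + G_num * H_num = (p^3 + 9.6*p^2 + 28.16*p + 24.576) + (40*p + 108) = p^3 + 9.6*p^2 + 68.16*p + 132.576.
T(p) = (10*p^2 + 59*p + 86.4)/(p^3 + 9.6*p^2 + 68.16*p + 132.576)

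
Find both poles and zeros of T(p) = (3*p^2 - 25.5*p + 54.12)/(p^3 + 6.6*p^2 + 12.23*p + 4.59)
Set denominator = 0: p^3 + 6.6*p^2 + 12.23*p + 4.59 = (p + 2.7)(p + 3.4)(p + 0.5) = 0 → Poles: -0.5, -2.7, -3.4
Set numerator = 0: 3*p^2 - 25.5*p + 54.12 = 3*(p - 4.1)(p - 4.4) = 0 → Zeros: 4.1, 4.4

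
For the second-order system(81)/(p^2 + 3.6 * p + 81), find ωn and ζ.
Standard form: ωn²/(p²+2ζωn·p+ωn²).
const=81=ωn² → ωn=9, p coeff=3.6=2ζωn → ζ=0.2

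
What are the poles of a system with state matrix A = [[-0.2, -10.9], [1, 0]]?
Eigenvalues solve det(λI - A) = 0.
Characteristic polynomial: λ^2 + 0.2*λ + 10.9 = 0.
Roots: -0.1 + 3.3j, -0.1 - 3.3j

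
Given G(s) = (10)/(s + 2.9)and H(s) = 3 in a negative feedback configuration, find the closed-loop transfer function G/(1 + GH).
Closed-loop T = G/(1+GH).
Numerator: G_num * H_den = 10.
Denominator: G_den * H_den + G_num * H_num = (s + 2.9) + (30) = s + 32.9.
T(s) = (10)/(s + 32.9)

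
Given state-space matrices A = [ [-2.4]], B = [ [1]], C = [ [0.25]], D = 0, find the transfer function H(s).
H(s) = C(sI - A)⁻¹B + D.
Characteristic polynomial det(sI - A) = s + 2.4.
Numerator from C·adj(sI-A)·B + D·det(sI-A) = 0.25.
H(s) = (0.25)/(s + 2.4)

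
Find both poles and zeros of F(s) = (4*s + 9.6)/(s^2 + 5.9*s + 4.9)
Set denominator = 0: s^2 + 5.9*s + 4.9 = (s + 1)(s + 4.9) = 0 → Poles: -1, -4.9
Set numerator = 0: 4*s + 9.6 = 0 → Zeros: -2.4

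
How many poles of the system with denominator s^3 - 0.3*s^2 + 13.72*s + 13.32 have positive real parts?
s^3 - 0.3*s^2 + 13.72*s + 13.32 = (s + 0.9)(s^2 - 1.2*s + 14.8). Poles: -0.9, 0.6 + 3.8j, 0.6 - 3.8j. RHP poles (Re>0): 2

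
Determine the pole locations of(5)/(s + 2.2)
Set denominator = 0: s + 2.2 = 0 → Poles: -2.2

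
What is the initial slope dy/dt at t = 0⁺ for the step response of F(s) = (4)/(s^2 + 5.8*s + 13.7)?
IVT: y'(0⁺) = lim_{s→∞} s²·Y(s) = lim_{s→∞} s·F(s).
deg(num) = 0, deg(den) = 2, relative degree = 2 ≥ 2, so s·F(s) → 0. Initial slope = 0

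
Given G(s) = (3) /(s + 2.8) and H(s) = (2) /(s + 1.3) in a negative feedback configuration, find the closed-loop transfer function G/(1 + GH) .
Closed-loop T = G/(1+GH).
Numerator: G_num * H_den = 3*s + 3.9.
Denominator: G_den * H_den + G_num * H_num = (s^2 + 4.1*s + 3.64) + (6) = s^2 + 4.1*s + 9.64.
T(s) = (3*s + 3.9)/(s^2 + 4.1*s + 9.64)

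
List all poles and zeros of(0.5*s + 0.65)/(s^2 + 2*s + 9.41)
Set denominator = 0: s^2 + 2*s + 9.41 = 0 → Poles: -1 + 2.9j, -1 - 2.9j
Set numerator = 0: 0.5*s + 0.65 = 0 → Zeros: -1.3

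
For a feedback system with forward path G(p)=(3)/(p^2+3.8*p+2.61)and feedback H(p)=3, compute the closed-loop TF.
Closed-loop T = G/(1+GH).
Numerator: G_num * H_den = 3.
Denominator: G_den * H_den + G_num * H_num = (p^2 + 3.8*p + 2.61) + (9) = p^2 + 3.8*p + 11.61.
T(p) = (3)/(p^2 + 3.8*p + 11.61)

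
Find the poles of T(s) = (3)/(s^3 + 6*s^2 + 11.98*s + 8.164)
Set denominator = 0: s^3 + 6*s^2 + 11.98*s + 8.164 = (s + 2.6)(s^2 + 3.4*s + 3.14) = 0 → Poles: -1.7 + 0.5j, -1.7 - 0.5j, -2.6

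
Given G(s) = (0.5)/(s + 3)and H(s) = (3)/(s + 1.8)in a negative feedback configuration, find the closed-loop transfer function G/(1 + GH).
Closed-loop T = G/(1+GH).
Numerator: G_num * H_den = 0.5*s + 0.9.
Denominator: G_den * H_den + G_num * H_num = (s^2 + 4.8*s + 5.4) + (1.5) = s^2 + 4.8*s + 6.9.
T(s) = (0.5*s + 0.9)/(s^2 + 4.8*s + 6.9)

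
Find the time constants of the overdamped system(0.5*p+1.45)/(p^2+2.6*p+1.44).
Overdamped: real poles at -1.8, -0.8. τ = -1/pole → τ₁ = 0.5556, τ₂ = 1.25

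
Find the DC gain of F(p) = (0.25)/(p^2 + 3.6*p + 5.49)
DC gain = F(0) = num(0)/den(0) = 0.25/5.49 = 0.04554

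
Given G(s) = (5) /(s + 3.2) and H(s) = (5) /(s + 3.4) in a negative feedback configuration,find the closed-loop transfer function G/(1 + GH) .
Closed-loop T = G/(1+GH).
Numerator: G_num * H_den = 5*s + 17.
Denominator: G_den * H_den + G_num * H_num = (s^2 + 6.6*s + 10.88) + (25) = s^2 + 6.6*s + 35.88.
T(s) = (5*s + 17)/(s^2 + 6.6*s + 35.88)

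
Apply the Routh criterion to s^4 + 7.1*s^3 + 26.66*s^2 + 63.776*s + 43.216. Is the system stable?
Routh array:
s^4: [1, 26.66, 43.216]; s^3: [7.1, 63.776]; s^2: [17.6775, 43.216]; s^1: [46.4187]; s^0: [43.216]
First column: [1, 7.1, 17.6775, 46.4187, 43.216]. Sign changes = 0.
Yes, stable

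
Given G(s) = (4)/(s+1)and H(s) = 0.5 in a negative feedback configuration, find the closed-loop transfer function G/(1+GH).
Closed-loop T = G/(1+GH).
Numerator: G_num * H_den = 4.
Denominator: G_den * H_den + G_num * H_num = (s + 1) + (2) = s + 3.
T(s) = (4)/(s + 3)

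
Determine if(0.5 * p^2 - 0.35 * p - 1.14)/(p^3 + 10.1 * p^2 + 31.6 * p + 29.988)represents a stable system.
Denominator: p^3 + 10.1*p^2 + 31.6*p + 29.988 = (p + 4.9)(p + 1.8)(p + 3.4). Poles: -1.8, -3.4, -4.9. All Re(p)<0: Yes (stable)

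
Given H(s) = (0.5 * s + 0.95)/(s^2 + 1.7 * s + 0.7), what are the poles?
Set denominator = 0: s^2 + 1.7*s + 0.7 = (s + 0.7)(s + 1) = 0 → Poles: -0.7, -1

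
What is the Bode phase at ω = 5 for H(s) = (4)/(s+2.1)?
Substitute s = j*5: H(j5) = 0.285617 - 0.680041j.
∠H(j5) = atan2(Im, Re) = atan2(-0.680041, 0.285617) = -67.22°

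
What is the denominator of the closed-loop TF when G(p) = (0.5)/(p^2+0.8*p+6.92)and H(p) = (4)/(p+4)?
Characteristic poly = G_den * H_den + G_num * H_num = (p^3 + 4.8*p^2 + 10.12*p + 27.68) + (2) = p^3 + 4.8*p^2 + 10.12*p + 29.68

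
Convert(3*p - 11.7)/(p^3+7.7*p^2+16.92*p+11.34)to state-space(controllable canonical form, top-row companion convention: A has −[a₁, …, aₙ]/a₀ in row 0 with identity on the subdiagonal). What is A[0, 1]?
Reachable canonical form for den = p^3 + 7.7*p^2 + 16.92*p + 11.34: top row of A = -[a₁,a₂,...,aₙ]/a₀, ones on the subdiagonal, zeros elsewhere.
A = [[-7.7, -16.92, -11.34], [1, 0, 0], [0, 1, 0]].
A[0,1] = -16.92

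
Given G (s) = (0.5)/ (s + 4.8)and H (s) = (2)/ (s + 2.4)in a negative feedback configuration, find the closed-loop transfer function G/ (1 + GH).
Closed-loop T = G/(1+GH).
Numerator: G_num * H_den = 0.5*s + 1.2.
Denominator: G_den * H_den + G_num * H_num = (s^2 + 7.2*s + 11.52) + (1) = s^2 + 7.2*s + 12.52.
T(s) = (0.5*s + 1.2)/(s^2 + 7.2*s + 12.52)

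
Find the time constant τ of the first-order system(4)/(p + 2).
First-order system: τ = -1/pole. Pole = -2. τ = -1/(-2) = 0.5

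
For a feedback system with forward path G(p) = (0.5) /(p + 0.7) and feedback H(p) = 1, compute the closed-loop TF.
Closed-loop T = G/(1+GH).
Numerator: G_num * H_den = 0.5.
Denominator: G_den * H_den + G_num * H_num = (p + 0.7) + (0.5) = p + 1.2.
T(p) = (0.5)/(p + 1.2)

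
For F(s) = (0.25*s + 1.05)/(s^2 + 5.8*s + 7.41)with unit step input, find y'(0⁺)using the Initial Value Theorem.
IVT: y'(0⁺) = lim_{s→∞} s²·Y(s) = lim_{s→∞} s·F(s).
deg(num) = 1, deg(den) = 2, relative degree = 1, so s·F(s) → (leading num)/(leading den) = 0.25/1 = 0.25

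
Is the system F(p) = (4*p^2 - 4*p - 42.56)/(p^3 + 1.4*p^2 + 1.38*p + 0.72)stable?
Denominator: p^3 + 1.4*p^2 + 1.38*p + 0.72 = (p + 0.8)(p^2 + 0.6*p + 0.9). Poles: -0.3 + 0.9j, -0.3 - 0.9j, -0.8. All Re(p)<0: Yes (stable)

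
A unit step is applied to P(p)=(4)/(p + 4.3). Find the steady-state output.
FVT: lim_{t→∞} y(t) = lim_{p→0} p*Y(p) where Y(p) = P(p)/p.
= lim_{p→0} P(p) = P(0) = num(0)/den(0) = 4/4.3 = 0.9302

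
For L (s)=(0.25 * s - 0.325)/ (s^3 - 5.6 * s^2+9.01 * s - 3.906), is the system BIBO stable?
Denominator: s^3 - 5.6*s^2 + 9.01*s - 3.906 = (s - 1.8)(s - 3.1)(s - 0.7). Poles: 0.7, 1.8, 3.1. All Re(p)<0: No (unstable)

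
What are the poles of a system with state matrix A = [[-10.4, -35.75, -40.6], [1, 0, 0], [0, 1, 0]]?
Eigenvalues solve det(λI - A) = 0.
Characteristic polynomial: λ^3 + 10.4*λ^2 + 35.75*λ + 40.6 = 0.
Factor: (λ + 4)(λ + 2.9)(λ + 3.5) = 0.
Roots: -2.9, -3.5, -4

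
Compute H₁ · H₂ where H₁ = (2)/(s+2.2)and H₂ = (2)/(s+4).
Series: H = H₁ · H₂ = (n₁·n₂)/(d₁·d₂).
Num: n₁·n₂ = 4. Den: d₁·d₂ = s^2 + 6.2*s + 8.8.
H(s) = (4)/(s^2 + 6.2*s + 8.8)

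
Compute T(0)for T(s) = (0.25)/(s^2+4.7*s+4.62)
DC gain = T(0) = num(0)/den(0) = 0.25/4.62 = 0.05411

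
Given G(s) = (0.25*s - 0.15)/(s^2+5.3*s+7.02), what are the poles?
Set denominator = 0: s^2 + 5.3*s + 7.02 = (s + 2.7)(s + 2.6) = 0 → Poles: -2.6, -2.7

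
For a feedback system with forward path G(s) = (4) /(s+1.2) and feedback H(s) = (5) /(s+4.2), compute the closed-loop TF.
Closed-loop T = G/(1+GH).
Numerator: G_num * H_den = 4*s + 16.8.
Denominator: G_den * H_den + G_num * H_num = (s^2 + 5.4*s + 5.04) + (20) = s^2 + 5.4*s + 25.04.
T(s) = (4*s + 16.8)/(s^2 + 5.4*s + 25.04)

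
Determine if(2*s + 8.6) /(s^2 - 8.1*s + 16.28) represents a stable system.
Denominator: s^2 - 8.1*s + 16.28 = (s - 4.4)(s - 3.7). Poles: 3.7, 4.4. All Re(p)<0: No (unstable)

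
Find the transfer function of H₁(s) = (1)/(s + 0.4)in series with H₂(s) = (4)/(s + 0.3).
Series: H = H₁ · H₂ = (n₁·n₂)/(d₁·d₂).
Num: n₁·n₂ = 4. Den: d₁·d₂ = s^2 + 0.7*s + 0.12.
H(s) = (4)/(s^2 + 0.7*s + 0.12)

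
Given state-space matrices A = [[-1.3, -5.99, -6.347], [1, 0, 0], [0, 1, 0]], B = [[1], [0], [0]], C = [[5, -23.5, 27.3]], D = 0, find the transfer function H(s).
H(s) = C(sI - A)⁻¹B + D.
Characteristic polynomial det(sI - A) = s^3 + 1.3*s^2 + 5.99*s + 6.347.
Numerator from C·adj(sI-A)·B + D·det(sI-A) = 5*s^2 - 23.5*s + 27.3.
H(s) = (5*s^2 - 23.5*s + 27.3)/(s^3 + 1.3*s^2 + 5.99*s + 6.347)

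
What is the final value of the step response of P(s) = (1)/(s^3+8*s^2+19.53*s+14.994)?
FVT: lim_{t→∞} y(t) = lim_{s→0} s*Y(s) where Y(s) = P(s)/s.
= lim_{s→0} P(s) = P(0) = num(0)/den(0) = 1/14.994 = 0.06669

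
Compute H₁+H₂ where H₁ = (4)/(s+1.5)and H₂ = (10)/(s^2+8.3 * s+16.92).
Parallel: H = H₁ + H₂ = (n₁·d₂ + n₂·d₁)/(d₁·d₂).
n₁·d₂ = 4*s^2 + 33.2*s + 67.68. n₂·d₁ = 10*s + 15. Sum = 4*s^2 + 43.2*s + 82.68. d₁·d₂ = s^3 + 9.8*s^2 + 29.37*s + 25.38.
H(s) = (4*s^2 + 43.2*s + 82.68)/(s^3 + 9.8*s^2 + 29.37*s + 25.38)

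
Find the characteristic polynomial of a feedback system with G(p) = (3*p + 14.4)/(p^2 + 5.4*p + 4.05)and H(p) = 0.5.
Characteristic poly = G_den * H_den + G_num * H_num = (p^2 + 5.4*p + 4.05) + (1.5*p + 7.2) = p^2 + 6.9*p + 11.25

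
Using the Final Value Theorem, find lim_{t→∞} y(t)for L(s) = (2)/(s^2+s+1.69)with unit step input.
FVT: lim_{t→∞} y(t) = lim_{s→0} s*Y(s) where Y(s) = L(s)/s.
= lim_{s→0} L(s) = L(0) = num(0)/den(0) = 2/1.69 = 1.183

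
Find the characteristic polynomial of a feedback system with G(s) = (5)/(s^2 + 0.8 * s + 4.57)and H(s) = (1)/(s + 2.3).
Characteristic poly = G_den * H_den + G_num * H_num = (s^3 + 3.1*s^2 + 6.41*s + 10.511) + (5) = s^3 + 3.1*s^2 + 6.41*s + 15.511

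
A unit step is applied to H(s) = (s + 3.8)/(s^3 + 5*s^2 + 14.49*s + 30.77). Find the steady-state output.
FVT: lim_{t→∞} y(t) = lim_{s→0} s*Y(s) where Y(s) = H(s)/s.
= lim_{s→0} H(s) = H(0) = num(0)/den(0) = 3.8/30.77 = 0.1235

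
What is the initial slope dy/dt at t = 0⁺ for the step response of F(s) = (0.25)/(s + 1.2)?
IVT: y'(0⁺) = lim_{s→∞} s²·Y(s) = lim_{s→∞} s·F(s).
deg(num) = 0, deg(den) = 1, relative degree = 1, so s·F(s) → (leading num)/(leading den) = 0.25/1 = 0.25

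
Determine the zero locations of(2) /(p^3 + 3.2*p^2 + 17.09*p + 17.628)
Numerator is a nonzero constant (2) → Zeros: none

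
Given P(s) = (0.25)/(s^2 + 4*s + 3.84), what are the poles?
Set denominator = 0: s^2 + 4*s + 3.84 = (s + 1.6)(s + 2.4) = 0 → Poles: -1.6, -2.4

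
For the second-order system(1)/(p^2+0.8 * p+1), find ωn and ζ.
Standard form: ωn²/(p²+2ζωn·p+ωn²).
const=1=ωn² → ωn=1, p coeff=0.8=2ζωn → ζ=0.4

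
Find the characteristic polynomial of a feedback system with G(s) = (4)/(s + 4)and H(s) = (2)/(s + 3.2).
Characteristic poly = G_den * H_den + G_num * H_num = (s^2 + 7.2*s + 12.8) + (8) = s^2 + 7.2*s + 20.8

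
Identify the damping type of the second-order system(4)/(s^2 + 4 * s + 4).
Standard form: ωn²/(s²+2ζωn·s+ωn²) gives ωn=2, ζ=1.
Critically damped (ζ = 1)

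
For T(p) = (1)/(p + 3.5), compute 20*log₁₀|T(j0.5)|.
Substitute p = j*0.5: T(j0.5) = 0.28 - 0.04j.
|T(j0.5)| = sqrt(Re² + Im²) = 0.2828.
20*log₁₀(0.2828) = -10.97 dB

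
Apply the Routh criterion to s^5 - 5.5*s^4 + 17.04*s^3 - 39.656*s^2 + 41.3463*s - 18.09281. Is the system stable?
Routh array:
s^5: [1, 17.04, 41.3463]; s^4: [-5.5, -39.656, -18.09281]; s^3: [9.82982, 38.0567]; s^2: [-18.3624, -18.09281]; s^1: [28.3712]; s^0: [-18.09281]
First column: [1, -5.5, 9.82982, -18.3624, 28.3712, -18.09281]. Sign changes = 5.
No, unstable (5 RHP root(s))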